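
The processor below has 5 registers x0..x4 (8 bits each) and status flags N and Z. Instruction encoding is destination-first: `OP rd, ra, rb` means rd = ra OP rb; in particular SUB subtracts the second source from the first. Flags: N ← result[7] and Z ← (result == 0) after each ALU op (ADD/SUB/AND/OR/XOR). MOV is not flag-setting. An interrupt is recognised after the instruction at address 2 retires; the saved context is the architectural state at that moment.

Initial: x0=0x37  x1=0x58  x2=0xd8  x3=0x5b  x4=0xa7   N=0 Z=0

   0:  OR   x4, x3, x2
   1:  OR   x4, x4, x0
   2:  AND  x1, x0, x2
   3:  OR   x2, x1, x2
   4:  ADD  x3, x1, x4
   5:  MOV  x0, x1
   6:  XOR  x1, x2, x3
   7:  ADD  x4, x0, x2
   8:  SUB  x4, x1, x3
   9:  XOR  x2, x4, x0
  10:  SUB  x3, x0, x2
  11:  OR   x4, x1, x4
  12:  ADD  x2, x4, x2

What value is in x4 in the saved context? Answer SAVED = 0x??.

SAVED = 0xff

after  0: x0=0x37 x1=0x58 x2=0xd8 x3=0x5b x4=0xdb  N=1 Z=0
after  1: x0=0x37 x1=0x58 x2=0xd8 x3=0x5b x4=0xff  N=1 Z=0
after  2: x0=0x37 x1=0x10 x2=0xd8 x3=0x5b x4=0xff  N=0 Z=0
-- IRQ taken; context saved, return-PC = 3 --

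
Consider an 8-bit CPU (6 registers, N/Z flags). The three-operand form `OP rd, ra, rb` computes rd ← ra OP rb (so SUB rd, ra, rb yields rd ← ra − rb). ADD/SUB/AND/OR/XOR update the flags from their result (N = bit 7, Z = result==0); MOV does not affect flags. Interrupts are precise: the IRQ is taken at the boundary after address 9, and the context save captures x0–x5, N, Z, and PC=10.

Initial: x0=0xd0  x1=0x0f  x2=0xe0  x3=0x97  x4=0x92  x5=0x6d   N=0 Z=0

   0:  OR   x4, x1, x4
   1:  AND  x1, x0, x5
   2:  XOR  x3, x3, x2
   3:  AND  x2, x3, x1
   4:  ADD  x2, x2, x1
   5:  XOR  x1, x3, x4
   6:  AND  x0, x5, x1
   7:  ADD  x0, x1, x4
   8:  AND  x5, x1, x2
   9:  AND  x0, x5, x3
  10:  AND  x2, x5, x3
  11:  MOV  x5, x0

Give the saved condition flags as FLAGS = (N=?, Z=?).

FLAGS = (N=0, Z=1)

after  0: x0=0xd0 x1=0x0f x2=0xe0 x3=0x97 x4=0x9f x5=0x6d  N=1 Z=0
after  1: x0=0xd0 x1=0x40 x2=0xe0 x3=0x97 x4=0x9f x5=0x6d  N=0 Z=0
after  2: x0=0xd0 x1=0x40 x2=0xe0 x3=0x77 x4=0x9f x5=0x6d  N=0 Z=0
after  3: x0=0xd0 x1=0x40 x2=0x40 x3=0x77 x4=0x9f x5=0x6d  N=0 Z=0
after  4: x0=0xd0 x1=0x40 x2=0x80 x3=0x77 x4=0x9f x5=0x6d  N=1 Z=0
after  5: x0=0xd0 x1=0xe8 x2=0x80 x3=0x77 x4=0x9f x5=0x6d  N=1 Z=0
after  6: x0=0x68 x1=0xe8 x2=0x80 x3=0x77 x4=0x9f x5=0x6d  N=0 Z=0
after  7: x0=0x87 x1=0xe8 x2=0x80 x3=0x77 x4=0x9f x5=0x6d  N=1 Z=0
after  8: x0=0x87 x1=0xe8 x2=0x80 x3=0x77 x4=0x9f x5=0x80  N=1 Z=0
after  9: x0=0x00 x1=0xe8 x2=0x80 x3=0x77 x4=0x9f x5=0x80  N=0 Z=1
-- IRQ taken; context saved, return-PC = 10 --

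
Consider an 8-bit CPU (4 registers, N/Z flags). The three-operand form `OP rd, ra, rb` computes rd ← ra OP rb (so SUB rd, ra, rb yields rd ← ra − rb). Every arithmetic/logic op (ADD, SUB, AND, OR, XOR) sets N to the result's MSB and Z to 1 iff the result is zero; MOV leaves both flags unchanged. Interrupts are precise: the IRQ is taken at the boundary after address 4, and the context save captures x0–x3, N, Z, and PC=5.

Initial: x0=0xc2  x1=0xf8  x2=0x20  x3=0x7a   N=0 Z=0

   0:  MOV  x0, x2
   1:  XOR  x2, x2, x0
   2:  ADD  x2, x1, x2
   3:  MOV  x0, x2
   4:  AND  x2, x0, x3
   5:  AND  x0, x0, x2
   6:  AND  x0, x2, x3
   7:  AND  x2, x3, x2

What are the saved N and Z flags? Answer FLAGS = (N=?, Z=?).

FLAGS = (N=0, Z=0)

after  0: x0=0x20 x1=0xf8 x2=0x20 x3=0x7a  N=0 Z=0
after  1: x0=0x20 x1=0xf8 x2=0x00 x3=0x7a  N=0 Z=1
after  2: x0=0x20 x1=0xf8 x2=0xf8 x3=0x7a  N=1 Z=0
after  3: x0=0xf8 x1=0xf8 x2=0xf8 x3=0x7a  N=1 Z=0
after  4: x0=0xf8 x1=0xf8 x2=0x78 x3=0x7a  N=0 Z=0
-- IRQ taken; context saved, return-PC = 5 --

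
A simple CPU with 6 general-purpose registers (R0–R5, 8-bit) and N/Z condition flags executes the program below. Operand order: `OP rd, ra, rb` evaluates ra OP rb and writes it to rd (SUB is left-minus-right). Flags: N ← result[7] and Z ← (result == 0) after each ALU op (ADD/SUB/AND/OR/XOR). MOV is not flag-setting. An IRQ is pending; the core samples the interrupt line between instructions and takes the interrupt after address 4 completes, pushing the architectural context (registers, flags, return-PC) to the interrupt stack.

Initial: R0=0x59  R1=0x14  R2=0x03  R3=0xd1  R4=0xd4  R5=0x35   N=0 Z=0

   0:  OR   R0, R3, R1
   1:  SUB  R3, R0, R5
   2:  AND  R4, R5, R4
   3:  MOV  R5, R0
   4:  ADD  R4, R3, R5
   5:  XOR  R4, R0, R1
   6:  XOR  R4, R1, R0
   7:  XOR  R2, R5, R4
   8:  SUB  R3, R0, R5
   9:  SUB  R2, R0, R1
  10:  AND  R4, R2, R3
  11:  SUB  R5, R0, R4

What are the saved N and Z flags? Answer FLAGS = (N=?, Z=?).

FLAGS = (N=0, Z=0)

after  0: R0=0xd5 R1=0x14 R2=0x03 R3=0xd1 R4=0xd4 R5=0x35  N=1 Z=0
after  1: R0=0xd5 R1=0x14 R2=0x03 R3=0xa0 R4=0xd4 R5=0x35  N=1 Z=0
after  2: R0=0xd5 R1=0x14 R2=0x03 R3=0xa0 R4=0x14 R5=0x35  N=0 Z=0
after  3: R0=0xd5 R1=0x14 R2=0x03 R3=0xa0 R4=0x14 R5=0xd5  N=0 Z=0
after  4: R0=0xd5 R1=0x14 R2=0x03 R3=0xa0 R4=0x75 R5=0xd5  N=0 Z=0
-- IRQ taken; context saved, return-PC = 5 --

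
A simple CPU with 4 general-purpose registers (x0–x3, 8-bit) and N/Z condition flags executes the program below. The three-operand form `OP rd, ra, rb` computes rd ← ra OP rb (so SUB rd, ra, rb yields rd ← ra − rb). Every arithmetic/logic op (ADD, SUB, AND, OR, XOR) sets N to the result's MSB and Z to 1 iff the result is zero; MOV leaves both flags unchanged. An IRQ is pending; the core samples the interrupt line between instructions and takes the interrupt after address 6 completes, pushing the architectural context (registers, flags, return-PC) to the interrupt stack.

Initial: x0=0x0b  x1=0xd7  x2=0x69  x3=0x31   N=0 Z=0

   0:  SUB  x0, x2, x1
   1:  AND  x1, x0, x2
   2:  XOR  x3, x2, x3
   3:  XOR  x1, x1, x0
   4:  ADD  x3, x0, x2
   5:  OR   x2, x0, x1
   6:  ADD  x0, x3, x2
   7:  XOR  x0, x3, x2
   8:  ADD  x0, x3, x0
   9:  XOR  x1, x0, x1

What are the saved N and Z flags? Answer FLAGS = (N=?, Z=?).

after  0: x0=0x92 x1=0xd7 x2=0x69 x3=0x31  N=1 Z=0
after  1: x0=0x92 x1=0x00 x2=0x69 x3=0x31  N=0 Z=1
after  2: x0=0x92 x1=0x00 x2=0x69 x3=0x58  N=0 Z=0
after  3: x0=0x92 x1=0x92 x2=0x69 x3=0x58  N=1 Z=0
after  4: x0=0x92 x1=0x92 x2=0x69 x3=0xfb  N=1 Z=0
after  5: x0=0x92 x1=0x92 x2=0x92 x3=0xfb  N=1 Z=0
after  6: x0=0x8d x1=0x92 x2=0x92 x3=0xfb  N=1 Z=0
-- IRQ taken; context saved, return-PC = 7 --

FLAGS = (N=1, Z=0)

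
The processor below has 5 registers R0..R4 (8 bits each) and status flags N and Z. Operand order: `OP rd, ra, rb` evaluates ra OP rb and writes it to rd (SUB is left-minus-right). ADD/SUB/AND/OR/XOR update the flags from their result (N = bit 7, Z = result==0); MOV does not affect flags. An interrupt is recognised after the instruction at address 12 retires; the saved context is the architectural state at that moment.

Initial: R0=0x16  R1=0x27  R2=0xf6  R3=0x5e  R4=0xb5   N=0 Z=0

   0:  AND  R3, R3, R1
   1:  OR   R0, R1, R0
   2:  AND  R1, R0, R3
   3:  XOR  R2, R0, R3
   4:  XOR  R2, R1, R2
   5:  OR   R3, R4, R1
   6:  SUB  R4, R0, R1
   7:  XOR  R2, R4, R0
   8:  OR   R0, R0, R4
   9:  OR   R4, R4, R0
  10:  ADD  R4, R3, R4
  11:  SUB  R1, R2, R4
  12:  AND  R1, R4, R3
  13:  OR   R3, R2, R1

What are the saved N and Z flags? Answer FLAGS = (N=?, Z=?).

FLAGS = (N=1, Z=0)

after  0: R0=0x16 R1=0x27 R2=0xf6 R3=0x06 R4=0xb5  N=0 Z=0
after  1: R0=0x37 R1=0x27 R2=0xf6 R3=0x06 R4=0xb5  N=0 Z=0
after  2: R0=0x37 R1=0x06 R2=0xf6 R3=0x06 R4=0xb5  N=0 Z=0
after  3: R0=0x37 R1=0x06 R2=0x31 R3=0x06 R4=0xb5  N=0 Z=0
after  4: R0=0x37 R1=0x06 R2=0x37 R3=0x06 R4=0xb5  N=0 Z=0
after  5: R0=0x37 R1=0x06 R2=0x37 R3=0xb7 R4=0xb5  N=1 Z=0
after  6: R0=0x37 R1=0x06 R2=0x37 R3=0xb7 R4=0x31  N=0 Z=0
after  7: R0=0x37 R1=0x06 R2=0x06 R3=0xb7 R4=0x31  N=0 Z=0
after  8: R0=0x37 R1=0x06 R2=0x06 R3=0xb7 R4=0x31  N=0 Z=0
after  9: R0=0x37 R1=0x06 R2=0x06 R3=0xb7 R4=0x37  N=0 Z=0
after 10: R0=0x37 R1=0x06 R2=0x06 R3=0xb7 R4=0xee  N=1 Z=0
after 11: R0=0x37 R1=0x18 R2=0x06 R3=0xb7 R4=0xee  N=0 Z=0
after 12: R0=0x37 R1=0xa6 R2=0x06 R3=0xb7 R4=0xee  N=1 Z=0
-- IRQ taken; context saved, return-PC = 13 --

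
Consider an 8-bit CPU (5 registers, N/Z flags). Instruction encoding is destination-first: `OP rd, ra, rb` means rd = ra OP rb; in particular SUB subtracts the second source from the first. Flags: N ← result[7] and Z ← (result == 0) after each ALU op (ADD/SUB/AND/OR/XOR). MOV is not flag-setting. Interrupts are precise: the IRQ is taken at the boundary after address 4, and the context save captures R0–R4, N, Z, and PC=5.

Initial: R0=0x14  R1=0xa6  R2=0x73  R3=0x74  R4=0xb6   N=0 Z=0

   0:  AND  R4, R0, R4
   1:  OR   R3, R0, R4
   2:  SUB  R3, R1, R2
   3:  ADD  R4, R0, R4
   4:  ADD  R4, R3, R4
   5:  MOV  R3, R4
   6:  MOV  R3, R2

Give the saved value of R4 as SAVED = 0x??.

SAVED = 0x5b

after  0: R0=0x14 R1=0xa6 R2=0x73 R3=0x74 R4=0x14  N=0 Z=0
after  1: R0=0x14 R1=0xa6 R2=0x73 R3=0x14 R4=0x14  N=0 Z=0
after  2: R0=0x14 R1=0xa6 R2=0x73 R3=0x33 R4=0x14  N=0 Z=0
after  3: R0=0x14 R1=0xa6 R2=0x73 R3=0x33 R4=0x28  N=0 Z=0
after  4: R0=0x14 R1=0xa6 R2=0x73 R3=0x33 R4=0x5b  N=0 Z=0
-- IRQ taken; context saved, return-PC = 5 --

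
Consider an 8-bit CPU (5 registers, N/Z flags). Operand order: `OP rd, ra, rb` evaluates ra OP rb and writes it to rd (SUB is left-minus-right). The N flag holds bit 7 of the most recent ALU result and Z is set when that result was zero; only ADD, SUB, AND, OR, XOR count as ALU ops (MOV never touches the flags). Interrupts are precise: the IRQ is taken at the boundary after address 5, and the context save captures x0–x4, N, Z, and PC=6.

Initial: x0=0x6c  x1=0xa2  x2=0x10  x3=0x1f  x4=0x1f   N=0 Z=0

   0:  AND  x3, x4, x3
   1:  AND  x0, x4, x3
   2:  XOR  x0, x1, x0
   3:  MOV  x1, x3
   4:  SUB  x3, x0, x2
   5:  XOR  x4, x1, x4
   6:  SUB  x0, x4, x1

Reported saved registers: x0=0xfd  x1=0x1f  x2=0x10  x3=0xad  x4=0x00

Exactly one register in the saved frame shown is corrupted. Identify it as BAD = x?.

after  0: x0=0x6c x1=0xa2 x2=0x10 x3=0x1f x4=0x1f  N=0 Z=0
after  1: x0=0x1f x1=0xa2 x2=0x10 x3=0x1f x4=0x1f  N=0 Z=0
after  2: x0=0xbd x1=0xa2 x2=0x10 x3=0x1f x4=0x1f  N=1 Z=0
after  3: x0=0xbd x1=0x1f x2=0x10 x3=0x1f x4=0x1f  N=1 Z=0
after  4: x0=0xbd x1=0x1f x2=0x10 x3=0xad x4=0x1f  N=1 Z=0
after  5: x0=0xbd x1=0x1f x2=0x10 x3=0xad x4=0x00  N=0 Z=1
-- IRQ taken; context saved, return-PC = 6 --
mismatch: x0: reported 0xfd vs actual 0xbd

BAD = x0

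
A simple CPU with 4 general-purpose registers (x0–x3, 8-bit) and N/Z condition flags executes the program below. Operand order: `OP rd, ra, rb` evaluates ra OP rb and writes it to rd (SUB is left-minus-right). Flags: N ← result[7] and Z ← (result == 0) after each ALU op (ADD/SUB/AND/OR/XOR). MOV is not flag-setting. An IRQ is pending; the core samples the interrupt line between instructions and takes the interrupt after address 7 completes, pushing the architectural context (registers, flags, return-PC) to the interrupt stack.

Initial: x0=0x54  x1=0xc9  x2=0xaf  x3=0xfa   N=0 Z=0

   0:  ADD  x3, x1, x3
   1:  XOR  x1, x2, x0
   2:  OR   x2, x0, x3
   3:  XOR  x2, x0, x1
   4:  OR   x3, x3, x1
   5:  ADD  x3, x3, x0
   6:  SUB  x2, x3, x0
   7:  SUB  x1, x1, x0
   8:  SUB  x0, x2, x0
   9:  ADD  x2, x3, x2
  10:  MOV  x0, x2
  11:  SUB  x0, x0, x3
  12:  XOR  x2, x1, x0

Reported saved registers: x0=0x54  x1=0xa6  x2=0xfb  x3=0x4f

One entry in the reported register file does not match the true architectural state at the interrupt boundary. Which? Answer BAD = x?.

after  0: x0=0x54 x1=0xc9 x2=0xaf x3=0xc3  N=1 Z=0
after  1: x0=0x54 x1=0xfb x2=0xaf x3=0xc3  N=1 Z=0
after  2: x0=0x54 x1=0xfb x2=0xd7 x3=0xc3  N=1 Z=0
after  3: x0=0x54 x1=0xfb x2=0xaf x3=0xc3  N=1 Z=0
after  4: x0=0x54 x1=0xfb x2=0xaf x3=0xfb  N=1 Z=0
after  5: x0=0x54 x1=0xfb x2=0xaf x3=0x4f  N=0 Z=0
after  6: x0=0x54 x1=0xfb x2=0xfb x3=0x4f  N=1 Z=0
after  7: x0=0x54 x1=0xa7 x2=0xfb x3=0x4f  N=1 Z=0
-- IRQ taken; context saved, return-PC = 8 --
mismatch: x1: reported 0xa6 vs actual 0xa7

BAD = x1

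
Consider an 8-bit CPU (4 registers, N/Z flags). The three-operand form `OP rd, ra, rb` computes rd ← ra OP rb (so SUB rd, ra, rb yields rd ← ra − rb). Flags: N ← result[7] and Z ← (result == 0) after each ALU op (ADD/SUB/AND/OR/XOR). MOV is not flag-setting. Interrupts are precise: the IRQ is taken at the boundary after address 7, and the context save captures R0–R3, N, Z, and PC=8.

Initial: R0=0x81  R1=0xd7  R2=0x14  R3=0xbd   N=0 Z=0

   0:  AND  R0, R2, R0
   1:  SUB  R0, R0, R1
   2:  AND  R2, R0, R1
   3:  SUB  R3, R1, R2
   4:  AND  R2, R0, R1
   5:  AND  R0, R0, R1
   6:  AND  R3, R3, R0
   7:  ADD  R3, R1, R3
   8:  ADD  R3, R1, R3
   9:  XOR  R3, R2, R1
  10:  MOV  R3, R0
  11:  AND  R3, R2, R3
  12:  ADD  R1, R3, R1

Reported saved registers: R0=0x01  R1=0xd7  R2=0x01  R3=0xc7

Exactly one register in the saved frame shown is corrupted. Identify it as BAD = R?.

BAD = R3

after  0: R0=0x00 R1=0xd7 R2=0x14 R3=0xbd  N=0 Z=1
after  1: R0=0x29 R1=0xd7 R2=0x14 R3=0xbd  N=0 Z=0
after  2: R0=0x29 R1=0xd7 R2=0x01 R3=0xbd  N=0 Z=0
after  3: R0=0x29 R1=0xd7 R2=0x01 R3=0xd6  N=1 Z=0
after  4: R0=0x29 R1=0xd7 R2=0x01 R3=0xd6  N=0 Z=0
after  5: R0=0x01 R1=0xd7 R2=0x01 R3=0xd6  N=0 Z=0
after  6: R0=0x01 R1=0xd7 R2=0x01 R3=0x00  N=0 Z=1
after  7: R0=0x01 R1=0xd7 R2=0x01 R3=0xd7  N=1 Z=0
-- IRQ taken; context saved, return-PC = 8 --
mismatch: R3: reported 0xc7 vs actual 0xd7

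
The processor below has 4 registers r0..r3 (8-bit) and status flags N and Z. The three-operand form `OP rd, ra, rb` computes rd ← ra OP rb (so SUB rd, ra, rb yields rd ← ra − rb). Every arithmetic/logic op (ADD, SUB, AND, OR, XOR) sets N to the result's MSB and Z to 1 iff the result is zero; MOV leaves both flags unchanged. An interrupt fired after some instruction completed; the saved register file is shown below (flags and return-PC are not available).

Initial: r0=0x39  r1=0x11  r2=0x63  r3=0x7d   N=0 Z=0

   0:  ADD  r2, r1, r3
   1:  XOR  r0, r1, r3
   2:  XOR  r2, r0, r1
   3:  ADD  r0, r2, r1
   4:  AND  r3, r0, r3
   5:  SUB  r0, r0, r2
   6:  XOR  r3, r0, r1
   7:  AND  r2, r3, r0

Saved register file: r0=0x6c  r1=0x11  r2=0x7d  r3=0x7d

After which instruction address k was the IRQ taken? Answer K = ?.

after  0: r0=0x39 r1=0x11 r2=0x8e r3=0x7d  N=1 Z=0
after  1: r0=0x6c r1=0x11 r2=0x8e r3=0x7d  N=0 Z=0
after  2: r0=0x6c r1=0x11 r2=0x7d r3=0x7d  N=0 Z=0
-- IRQ taken; context saved, return-PC = 3 --

K = 2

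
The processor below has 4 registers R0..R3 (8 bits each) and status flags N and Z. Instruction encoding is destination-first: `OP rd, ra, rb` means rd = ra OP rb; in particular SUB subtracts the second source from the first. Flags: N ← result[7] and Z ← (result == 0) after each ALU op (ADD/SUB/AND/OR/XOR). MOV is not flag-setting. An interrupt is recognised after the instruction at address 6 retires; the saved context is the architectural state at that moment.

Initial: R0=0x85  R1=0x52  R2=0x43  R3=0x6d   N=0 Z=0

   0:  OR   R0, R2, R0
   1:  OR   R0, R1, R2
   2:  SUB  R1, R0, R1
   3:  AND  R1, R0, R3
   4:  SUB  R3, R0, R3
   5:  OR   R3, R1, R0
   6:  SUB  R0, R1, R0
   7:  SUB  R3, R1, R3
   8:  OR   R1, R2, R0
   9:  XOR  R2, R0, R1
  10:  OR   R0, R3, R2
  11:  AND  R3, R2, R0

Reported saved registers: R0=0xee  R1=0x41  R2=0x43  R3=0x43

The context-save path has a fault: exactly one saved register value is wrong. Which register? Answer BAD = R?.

BAD = R3

after  0: R0=0xc7 R1=0x52 R2=0x43 R3=0x6d  N=1 Z=0
after  1: R0=0x53 R1=0x52 R2=0x43 R3=0x6d  N=0 Z=0
after  2: R0=0x53 R1=0x01 R2=0x43 R3=0x6d  N=0 Z=0
after  3: R0=0x53 R1=0x41 R2=0x43 R3=0x6d  N=0 Z=0
after  4: R0=0x53 R1=0x41 R2=0x43 R3=0xe6  N=1 Z=0
after  5: R0=0x53 R1=0x41 R2=0x43 R3=0x53  N=0 Z=0
after  6: R0=0xee R1=0x41 R2=0x43 R3=0x53  N=1 Z=0
-- IRQ taken; context saved, return-PC = 7 --
mismatch: R3: reported 0x43 vs actual 0x53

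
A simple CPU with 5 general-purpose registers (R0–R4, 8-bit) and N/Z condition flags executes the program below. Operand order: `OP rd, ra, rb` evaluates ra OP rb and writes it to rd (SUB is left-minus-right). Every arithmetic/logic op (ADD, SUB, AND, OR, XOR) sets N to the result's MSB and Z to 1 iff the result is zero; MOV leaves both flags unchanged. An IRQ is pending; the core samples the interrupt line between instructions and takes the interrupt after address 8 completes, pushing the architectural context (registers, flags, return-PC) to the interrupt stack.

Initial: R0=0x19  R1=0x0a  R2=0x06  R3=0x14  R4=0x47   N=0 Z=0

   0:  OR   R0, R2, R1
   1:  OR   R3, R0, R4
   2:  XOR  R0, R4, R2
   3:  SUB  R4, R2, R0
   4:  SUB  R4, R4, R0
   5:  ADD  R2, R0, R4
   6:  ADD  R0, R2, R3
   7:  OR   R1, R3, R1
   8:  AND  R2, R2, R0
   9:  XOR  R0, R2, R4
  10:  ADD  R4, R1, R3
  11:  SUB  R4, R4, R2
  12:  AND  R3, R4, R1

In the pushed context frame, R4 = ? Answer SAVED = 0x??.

SAVED = 0x84

after  0: R0=0x0e R1=0x0a R2=0x06 R3=0x14 R4=0x47  N=0 Z=0
after  1: R0=0x0e R1=0x0a R2=0x06 R3=0x4f R4=0x47  N=0 Z=0
after  2: R0=0x41 R1=0x0a R2=0x06 R3=0x4f R4=0x47  N=0 Z=0
after  3: R0=0x41 R1=0x0a R2=0x06 R3=0x4f R4=0xc5  N=1 Z=0
after  4: R0=0x41 R1=0x0a R2=0x06 R3=0x4f R4=0x84  N=1 Z=0
after  5: R0=0x41 R1=0x0a R2=0xc5 R3=0x4f R4=0x84  N=1 Z=0
after  6: R0=0x14 R1=0x0a R2=0xc5 R3=0x4f R4=0x84  N=0 Z=0
after  7: R0=0x14 R1=0x4f R2=0xc5 R3=0x4f R4=0x84  N=0 Z=0
after  8: R0=0x14 R1=0x4f R2=0x04 R3=0x4f R4=0x84  N=0 Z=0
-- IRQ taken; context saved, return-PC = 9 --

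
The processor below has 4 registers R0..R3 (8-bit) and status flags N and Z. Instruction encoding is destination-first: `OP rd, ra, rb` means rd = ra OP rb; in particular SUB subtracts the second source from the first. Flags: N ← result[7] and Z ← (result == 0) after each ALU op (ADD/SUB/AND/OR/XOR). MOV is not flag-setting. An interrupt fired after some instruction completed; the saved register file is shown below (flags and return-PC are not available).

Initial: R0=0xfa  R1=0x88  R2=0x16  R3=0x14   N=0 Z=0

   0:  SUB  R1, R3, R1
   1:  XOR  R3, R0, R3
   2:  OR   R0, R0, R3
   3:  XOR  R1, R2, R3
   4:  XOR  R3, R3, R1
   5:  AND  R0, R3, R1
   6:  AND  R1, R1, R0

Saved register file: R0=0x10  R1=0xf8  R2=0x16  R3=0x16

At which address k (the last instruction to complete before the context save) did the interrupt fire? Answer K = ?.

K = 5

after  0: R0=0xfa R1=0x8c R2=0x16 R3=0x14  N=1 Z=0
after  1: R0=0xfa R1=0x8c R2=0x16 R3=0xee  N=1 Z=0
after  2: R0=0xfe R1=0x8c R2=0x16 R3=0xee  N=1 Z=0
after  3: R0=0xfe R1=0xf8 R2=0x16 R3=0xee  N=1 Z=0
after  4: R0=0xfe R1=0xf8 R2=0x16 R3=0x16  N=0 Z=0
after  5: R0=0x10 R1=0xf8 R2=0x16 R3=0x16  N=0 Z=0
-- IRQ taken; context saved, return-PC = 6 --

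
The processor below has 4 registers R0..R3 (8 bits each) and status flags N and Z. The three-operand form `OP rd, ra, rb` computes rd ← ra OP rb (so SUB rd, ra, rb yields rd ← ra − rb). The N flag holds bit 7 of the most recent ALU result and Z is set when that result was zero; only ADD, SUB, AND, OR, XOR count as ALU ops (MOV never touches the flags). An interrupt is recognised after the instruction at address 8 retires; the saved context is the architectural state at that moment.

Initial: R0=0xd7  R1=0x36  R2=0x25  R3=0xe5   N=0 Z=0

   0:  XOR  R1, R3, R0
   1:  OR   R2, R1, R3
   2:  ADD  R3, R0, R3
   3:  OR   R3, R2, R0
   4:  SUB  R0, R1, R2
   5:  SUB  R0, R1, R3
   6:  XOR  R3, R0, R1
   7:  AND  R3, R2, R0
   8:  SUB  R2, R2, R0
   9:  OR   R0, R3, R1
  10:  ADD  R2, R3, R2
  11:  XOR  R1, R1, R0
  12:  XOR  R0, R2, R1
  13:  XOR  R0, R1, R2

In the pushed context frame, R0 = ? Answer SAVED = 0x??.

SAVED = 0x3b

after  0: R0=0xd7 R1=0x32 R2=0x25 R3=0xe5  N=0 Z=0
after  1: R0=0xd7 R1=0x32 R2=0xf7 R3=0xe5  N=1 Z=0
after  2: R0=0xd7 R1=0x32 R2=0xf7 R3=0xbc  N=1 Z=0
after  3: R0=0xd7 R1=0x32 R2=0xf7 R3=0xf7  N=1 Z=0
after  4: R0=0x3b R1=0x32 R2=0xf7 R3=0xf7  N=0 Z=0
after  5: R0=0x3b R1=0x32 R2=0xf7 R3=0xf7  N=0 Z=0
after  6: R0=0x3b R1=0x32 R2=0xf7 R3=0x09  N=0 Z=0
after  7: R0=0x3b R1=0x32 R2=0xf7 R3=0x33  N=0 Z=0
after  8: R0=0x3b R1=0x32 R2=0xbc R3=0x33  N=1 Z=0
-- IRQ taken; context saved, return-PC = 9 --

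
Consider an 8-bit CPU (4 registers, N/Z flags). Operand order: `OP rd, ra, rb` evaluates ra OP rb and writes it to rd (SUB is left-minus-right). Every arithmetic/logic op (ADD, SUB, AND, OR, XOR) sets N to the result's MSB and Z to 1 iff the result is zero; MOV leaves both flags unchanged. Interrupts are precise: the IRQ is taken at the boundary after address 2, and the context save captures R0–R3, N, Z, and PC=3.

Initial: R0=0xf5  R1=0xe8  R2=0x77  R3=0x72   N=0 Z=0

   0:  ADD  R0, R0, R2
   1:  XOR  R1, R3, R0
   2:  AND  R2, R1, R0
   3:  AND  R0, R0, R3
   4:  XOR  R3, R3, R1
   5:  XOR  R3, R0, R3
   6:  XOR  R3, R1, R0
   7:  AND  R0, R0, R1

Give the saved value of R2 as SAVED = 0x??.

SAVED = 0x0c

after  0: R0=0x6c R1=0xe8 R2=0x77 R3=0x72  N=0 Z=0
after  1: R0=0x6c R1=0x1e R2=0x77 R3=0x72  N=0 Z=0
after  2: R0=0x6c R1=0x1e R2=0x0c R3=0x72  N=0 Z=0
-- IRQ taken; context saved, return-PC = 3 --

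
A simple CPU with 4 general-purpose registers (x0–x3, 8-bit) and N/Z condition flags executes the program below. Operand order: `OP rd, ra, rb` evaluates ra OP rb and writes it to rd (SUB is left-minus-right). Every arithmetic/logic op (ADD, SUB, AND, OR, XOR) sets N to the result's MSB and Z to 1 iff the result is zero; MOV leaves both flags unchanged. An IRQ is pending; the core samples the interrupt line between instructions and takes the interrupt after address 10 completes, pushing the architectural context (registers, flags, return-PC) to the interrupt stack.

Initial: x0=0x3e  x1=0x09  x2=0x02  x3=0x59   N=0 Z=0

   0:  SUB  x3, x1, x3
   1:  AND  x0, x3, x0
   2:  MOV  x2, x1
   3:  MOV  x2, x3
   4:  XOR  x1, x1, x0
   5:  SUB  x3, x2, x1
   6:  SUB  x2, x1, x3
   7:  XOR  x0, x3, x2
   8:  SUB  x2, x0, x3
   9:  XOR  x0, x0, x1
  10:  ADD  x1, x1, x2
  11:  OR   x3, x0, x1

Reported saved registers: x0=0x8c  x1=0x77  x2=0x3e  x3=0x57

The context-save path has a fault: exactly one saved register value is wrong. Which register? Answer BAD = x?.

after  0: x0=0x3e x1=0x09 x2=0x02 x3=0xb0  N=1 Z=0
after  1: x0=0x30 x1=0x09 x2=0x02 x3=0xb0  N=0 Z=0
after  2: x0=0x30 x1=0x09 x2=0x09 x3=0xb0  N=0 Z=0
after  3: x0=0x30 x1=0x09 x2=0xb0 x3=0xb0  N=0 Z=0
after  4: x0=0x30 x1=0x39 x2=0xb0 x3=0xb0  N=0 Z=0
after  5: x0=0x30 x1=0x39 x2=0xb0 x3=0x77  N=0 Z=0
after  6: x0=0x30 x1=0x39 x2=0xc2 x3=0x77  N=1 Z=0
after  7: x0=0xb5 x1=0x39 x2=0xc2 x3=0x77  N=1 Z=0
after  8: x0=0xb5 x1=0x39 x2=0x3e x3=0x77  N=0 Z=0
after  9: x0=0x8c x1=0x39 x2=0x3e x3=0x77  N=1 Z=0
after 10: x0=0x8c x1=0x77 x2=0x3e x3=0x77  N=0 Z=0
-- IRQ taken; context saved, return-PC = 11 --
mismatch: x3: reported 0x57 vs actual 0x77

BAD = x3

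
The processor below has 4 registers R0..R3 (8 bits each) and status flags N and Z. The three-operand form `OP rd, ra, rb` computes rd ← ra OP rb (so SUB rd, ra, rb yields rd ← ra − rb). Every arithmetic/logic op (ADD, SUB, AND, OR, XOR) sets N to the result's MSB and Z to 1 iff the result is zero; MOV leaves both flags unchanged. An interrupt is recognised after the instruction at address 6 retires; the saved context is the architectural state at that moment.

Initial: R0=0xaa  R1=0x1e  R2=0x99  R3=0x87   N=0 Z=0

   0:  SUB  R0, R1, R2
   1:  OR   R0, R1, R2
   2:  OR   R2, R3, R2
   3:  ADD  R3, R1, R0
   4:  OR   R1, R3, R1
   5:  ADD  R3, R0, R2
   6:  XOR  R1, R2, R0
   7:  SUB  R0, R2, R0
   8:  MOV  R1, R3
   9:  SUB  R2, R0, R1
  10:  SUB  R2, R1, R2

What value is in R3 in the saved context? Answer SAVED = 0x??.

after  0: R0=0x85 R1=0x1e R2=0x99 R3=0x87  N=1 Z=0
after  1: R0=0x9f R1=0x1e R2=0x99 R3=0x87  N=1 Z=0
after  2: R0=0x9f R1=0x1e R2=0x9f R3=0x87  N=1 Z=0
after  3: R0=0x9f R1=0x1e R2=0x9f R3=0xbd  N=1 Z=0
after  4: R0=0x9f R1=0xbf R2=0x9f R3=0xbd  N=1 Z=0
after  5: R0=0x9f R1=0xbf R2=0x9f R3=0x3e  N=0 Z=0
after  6: R0=0x9f R1=0x00 R2=0x9f R3=0x3e  N=0 Z=1
-- IRQ taken; context saved, return-PC = 7 --

SAVED = 0x3e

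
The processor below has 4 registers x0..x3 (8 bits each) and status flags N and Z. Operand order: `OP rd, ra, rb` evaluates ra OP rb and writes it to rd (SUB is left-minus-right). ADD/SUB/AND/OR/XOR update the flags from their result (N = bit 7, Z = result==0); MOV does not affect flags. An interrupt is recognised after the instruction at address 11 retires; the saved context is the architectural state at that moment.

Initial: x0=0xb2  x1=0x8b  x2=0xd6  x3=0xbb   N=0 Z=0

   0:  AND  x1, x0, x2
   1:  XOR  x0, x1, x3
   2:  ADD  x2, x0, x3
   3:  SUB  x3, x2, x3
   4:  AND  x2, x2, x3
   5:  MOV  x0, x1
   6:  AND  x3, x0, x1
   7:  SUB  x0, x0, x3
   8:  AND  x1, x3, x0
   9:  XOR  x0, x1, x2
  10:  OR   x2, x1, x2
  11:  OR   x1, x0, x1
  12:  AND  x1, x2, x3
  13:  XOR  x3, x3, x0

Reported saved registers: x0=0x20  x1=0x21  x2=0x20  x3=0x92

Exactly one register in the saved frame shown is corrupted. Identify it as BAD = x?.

BAD = x1

after  0: x0=0xb2 x1=0x92 x2=0xd6 x3=0xbb  N=1 Z=0
after  1: x0=0x29 x1=0x92 x2=0xd6 x3=0xbb  N=0 Z=0
after  2: x0=0x29 x1=0x92 x2=0xe4 x3=0xbb  N=1 Z=0
after  3: x0=0x29 x1=0x92 x2=0xe4 x3=0x29  N=0 Z=0
after  4: x0=0x29 x1=0x92 x2=0x20 x3=0x29  N=0 Z=0
after  5: x0=0x92 x1=0x92 x2=0x20 x3=0x29  N=0 Z=0
after  6: x0=0x92 x1=0x92 x2=0x20 x3=0x92  N=1 Z=0
after  7: x0=0x00 x1=0x92 x2=0x20 x3=0x92  N=0 Z=1
after  8: x0=0x00 x1=0x00 x2=0x20 x3=0x92  N=0 Z=1
after  9: x0=0x20 x1=0x00 x2=0x20 x3=0x92  N=0 Z=0
after 10: x0=0x20 x1=0x00 x2=0x20 x3=0x92  N=0 Z=0
after 11: x0=0x20 x1=0x20 x2=0x20 x3=0x92  N=0 Z=0
-- IRQ taken; context saved, return-PC = 12 --
mismatch: x1: reported 0x21 vs actual 0x20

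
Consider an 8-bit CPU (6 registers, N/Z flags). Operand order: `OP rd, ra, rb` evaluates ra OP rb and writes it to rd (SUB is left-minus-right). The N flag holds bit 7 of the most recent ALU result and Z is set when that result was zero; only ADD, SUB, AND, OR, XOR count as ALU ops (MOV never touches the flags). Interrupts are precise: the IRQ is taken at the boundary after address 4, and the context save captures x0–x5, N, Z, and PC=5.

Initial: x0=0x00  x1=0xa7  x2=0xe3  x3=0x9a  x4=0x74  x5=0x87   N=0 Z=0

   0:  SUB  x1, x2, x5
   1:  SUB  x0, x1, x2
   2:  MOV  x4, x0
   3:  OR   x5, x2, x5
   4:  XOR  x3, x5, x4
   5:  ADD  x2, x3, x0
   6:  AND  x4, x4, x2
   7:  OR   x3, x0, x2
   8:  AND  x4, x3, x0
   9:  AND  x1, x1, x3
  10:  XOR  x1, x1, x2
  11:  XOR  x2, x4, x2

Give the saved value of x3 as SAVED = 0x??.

after  0: x0=0x00 x1=0x5c x2=0xe3 x3=0x9a x4=0x74 x5=0x87  N=0 Z=0
after  1: x0=0x79 x1=0x5c x2=0xe3 x3=0x9a x4=0x74 x5=0x87  N=0 Z=0
after  2: x0=0x79 x1=0x5c x2=0xe3 x3=0x9a x4=0x79 x5=0x87  N=0 Z=0
after  3: x0=0x79 x1=0x5c x2=0xe3 x3=0x9a x4=0x79 x5=0xe7  N=1 Z=0
after  4: x0=0x79 x1=0x5c x2=0xe3 x3=0x9e x4=0x79 x5=0xe7  N=1 Z=0
-- IRQ taken; context saved, return-PC = 5 --

SAVED = 0x9e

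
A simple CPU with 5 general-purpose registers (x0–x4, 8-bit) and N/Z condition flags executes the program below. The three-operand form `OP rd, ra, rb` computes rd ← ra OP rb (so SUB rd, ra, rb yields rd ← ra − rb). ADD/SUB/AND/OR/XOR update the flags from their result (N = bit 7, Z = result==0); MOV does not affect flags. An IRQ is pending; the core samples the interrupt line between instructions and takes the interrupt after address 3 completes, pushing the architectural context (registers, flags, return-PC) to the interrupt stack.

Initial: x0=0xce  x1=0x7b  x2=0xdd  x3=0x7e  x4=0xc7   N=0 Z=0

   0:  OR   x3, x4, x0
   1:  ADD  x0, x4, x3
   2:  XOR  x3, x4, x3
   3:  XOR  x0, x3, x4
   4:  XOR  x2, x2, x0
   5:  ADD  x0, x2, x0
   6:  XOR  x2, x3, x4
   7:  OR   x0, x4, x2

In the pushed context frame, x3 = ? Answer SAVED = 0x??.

after  0: x0=0xce x1=0x7b x2=0xdd x3=0xcf x4=0xc7  N=1 Z=0
after  1: x0=0x96 x1=0x7b x2=0xdd x3=0xcf x4=0xc7  N=1 Z=0
after  2: x0=0x96 x1=0x7b x2=0xdd x3=0x08 x4=0xc7  N=0 Z=0
after  3: x0=0xcf x1=0x7b x2=0xdd x3=0x08 x4=0xc7  N=1 Z=0
-- IRQ taken; context saved, return-PC = 4 --

SAVED = 0x08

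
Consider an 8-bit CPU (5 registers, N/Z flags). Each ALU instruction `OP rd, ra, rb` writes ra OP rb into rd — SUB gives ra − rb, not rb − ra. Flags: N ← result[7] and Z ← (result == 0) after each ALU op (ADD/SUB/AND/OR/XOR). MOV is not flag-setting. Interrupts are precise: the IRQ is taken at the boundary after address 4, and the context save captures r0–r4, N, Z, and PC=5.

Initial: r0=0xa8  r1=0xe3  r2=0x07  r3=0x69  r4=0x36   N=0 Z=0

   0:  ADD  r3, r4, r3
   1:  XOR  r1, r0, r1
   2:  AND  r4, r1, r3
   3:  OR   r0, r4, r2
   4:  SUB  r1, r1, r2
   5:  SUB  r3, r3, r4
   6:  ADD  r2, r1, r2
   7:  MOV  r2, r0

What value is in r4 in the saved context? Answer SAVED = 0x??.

SAVED = 0x0b

after  0: r0=0xa8 r1=0xe3 r2=0x07 r3=0x9f r4=0x36  N=1 Z=0
after  1: r0=0xa8 r1=0x4b r2=0x07 r3=0x9f r4=0x36  N=0 Z=0
after  2: r0=0xa8 r1=0x4b r2=0x07 r3=0x9f r4=0x0b  N=0 Z=0
after  3: r0=0x0f r1=0x4b r2=0x07 r3=0x9f r4=0x0b  N=0 Z=0
after  4: r0=0x0f r1=0x44 r2=0x07 r3=0x9f r4=0x0b  N=0 Z=0
-- IRQ taken; context saved, return-PC = 5 --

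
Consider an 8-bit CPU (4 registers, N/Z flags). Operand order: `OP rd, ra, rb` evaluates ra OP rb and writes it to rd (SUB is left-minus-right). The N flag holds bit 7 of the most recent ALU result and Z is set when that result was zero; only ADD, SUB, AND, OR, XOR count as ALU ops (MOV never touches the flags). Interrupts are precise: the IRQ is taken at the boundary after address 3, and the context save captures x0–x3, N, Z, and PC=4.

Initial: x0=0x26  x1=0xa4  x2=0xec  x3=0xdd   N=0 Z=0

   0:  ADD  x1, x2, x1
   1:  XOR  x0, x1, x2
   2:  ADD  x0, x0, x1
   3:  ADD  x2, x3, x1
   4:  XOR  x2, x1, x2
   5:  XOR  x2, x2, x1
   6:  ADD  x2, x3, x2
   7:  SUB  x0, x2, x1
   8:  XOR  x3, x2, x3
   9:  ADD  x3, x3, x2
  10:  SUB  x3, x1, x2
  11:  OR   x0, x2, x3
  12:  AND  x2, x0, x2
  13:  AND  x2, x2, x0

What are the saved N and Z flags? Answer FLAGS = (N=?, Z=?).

after  0: x0=0x26 x1=0x90 x2=0xec x3=0xdd  N=1 Z=0
after  1: x0=0x7c x1=0x90 x2=0xec x3=0xdd  N=0 Z=0
after  2: x0=0x0c x1=0x90 x2=0xec x3=0xdd  N=0 Z=0
after  3: x0=0x0c x1=0x90 x2=0x6d x3=0xdd  N=0 Z=0
-- IRQ taken; context saved, return-PC = 4 --

FLAGS = (N=0, Z=0)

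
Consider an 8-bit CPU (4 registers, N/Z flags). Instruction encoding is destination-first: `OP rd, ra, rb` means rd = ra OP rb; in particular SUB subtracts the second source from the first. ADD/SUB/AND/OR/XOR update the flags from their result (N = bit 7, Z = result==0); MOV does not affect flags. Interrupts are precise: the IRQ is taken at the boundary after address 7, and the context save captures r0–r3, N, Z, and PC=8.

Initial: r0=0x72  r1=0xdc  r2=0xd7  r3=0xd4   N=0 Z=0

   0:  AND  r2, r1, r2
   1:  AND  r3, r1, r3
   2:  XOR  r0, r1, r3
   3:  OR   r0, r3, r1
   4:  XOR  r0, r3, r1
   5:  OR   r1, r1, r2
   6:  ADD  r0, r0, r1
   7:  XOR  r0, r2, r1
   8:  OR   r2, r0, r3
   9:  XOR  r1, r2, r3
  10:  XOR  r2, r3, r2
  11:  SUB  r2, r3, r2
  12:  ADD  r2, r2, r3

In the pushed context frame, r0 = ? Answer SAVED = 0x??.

after  0: r0=0x72 r1=0xdc r2=0xd4 r3=0xd4  N=1 Z=0
after  1: r0=0x72 r1=0xdc r2=0xd4 r3=0xd4  N=1 Z=0
after  2: r0=0x08 r1=0xdc r2=0xd4 r3=0xd4  N=0 Z=0
after  3: r0=0xdc r1=0xdc r2=0xd4 r3=0xd4  N=1 Z=0
after  4: r0=0x08 r1=0xdc r2=0xd4 r3=0xd4  N=0 Z=0
after  5: r0=0x08 r1=0xdc r2=0xd4 r3=0xd4  N=1 Z=0
after  6: r0=0xe4 r1=0xdc r2=0xd4 r3=0xd4  N=1 Z=0
after  7: r0=0x08 r1=0xdc r2=0xd4 r3=0xd4  N=0 Z=0
-- IRQ taken; context saved, return-PC = 8 --

SAVED = 0x08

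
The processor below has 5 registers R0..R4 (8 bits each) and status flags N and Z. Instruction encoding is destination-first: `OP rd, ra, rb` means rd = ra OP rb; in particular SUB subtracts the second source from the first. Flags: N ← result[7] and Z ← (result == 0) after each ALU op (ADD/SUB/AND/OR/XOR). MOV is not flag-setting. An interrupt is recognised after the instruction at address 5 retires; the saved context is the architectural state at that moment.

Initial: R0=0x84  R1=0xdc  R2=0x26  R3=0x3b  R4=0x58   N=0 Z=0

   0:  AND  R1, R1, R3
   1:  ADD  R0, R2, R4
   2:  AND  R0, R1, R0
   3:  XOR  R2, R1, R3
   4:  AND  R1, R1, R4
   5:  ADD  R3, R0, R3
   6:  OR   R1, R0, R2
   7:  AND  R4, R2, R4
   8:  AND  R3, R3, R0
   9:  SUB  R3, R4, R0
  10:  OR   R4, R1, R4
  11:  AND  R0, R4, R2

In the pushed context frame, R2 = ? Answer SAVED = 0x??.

SAVED = 0x23

after  0: R0=0x84 R1=0x18 R2=0x26 R3=0x3b R4=0x58  N=0 Z=0
after  1: R0=0x7e R1=0x18 R2=0x26 R3=0x3b R4=0x58  N=0 Z=0
after  2: R0=0x18 R1=0x18 R2=0x26 R3=0x3b R4=0x58  N=0 Z=0
after  3: R0=0x18 R1=0x18 R2=0x23 R3=0x3b R4=0x58  N=0 Z=0
after  4: R0=0x18 R1=0x18 R2=0x23 R3=0x3b R4=0x58  N=0 Z=0
after  5: R0=0x18 R1=0x18 R2=0x23 R3=0x53 R4=0x58  N=0 Z=0
-- IRQ taken; context saved, return-PC = 6 --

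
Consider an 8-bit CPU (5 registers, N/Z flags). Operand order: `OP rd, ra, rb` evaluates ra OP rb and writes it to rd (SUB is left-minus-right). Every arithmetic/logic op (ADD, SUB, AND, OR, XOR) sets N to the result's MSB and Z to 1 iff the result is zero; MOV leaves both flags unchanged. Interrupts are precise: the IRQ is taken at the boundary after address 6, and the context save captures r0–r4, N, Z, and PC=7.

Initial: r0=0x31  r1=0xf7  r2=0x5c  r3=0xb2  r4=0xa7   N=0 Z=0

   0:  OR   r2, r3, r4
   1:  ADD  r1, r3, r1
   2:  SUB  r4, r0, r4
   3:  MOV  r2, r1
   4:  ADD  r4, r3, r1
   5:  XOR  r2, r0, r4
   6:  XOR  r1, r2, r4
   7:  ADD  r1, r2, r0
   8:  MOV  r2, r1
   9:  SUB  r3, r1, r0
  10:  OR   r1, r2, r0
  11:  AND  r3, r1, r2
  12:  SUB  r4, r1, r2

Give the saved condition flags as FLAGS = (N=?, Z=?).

FLAGS = (N=0, Z=0)

after  0: r0=0x31 r1=0xf7 r2=0xb7 r3=0xb2 r4=0xa7  N=1 Z=0
after  1: r0=0x31 r1=0xa9 r2=0xb7 r3=0xb2 r4=0xa7  N=1 Z=0
after  2: r0=0x31 r1=0xa9 r2=0xb7 r3=0xb2 r4=0x8a  N=1 Z=0
after  3: r0=0x31 r1=0xa9 r2=0xa9 r3=0xb2 r4=0x8a  N=1 Z=0
after  4: r0=0x31 r1=0xa9 r2=0xa9 r3=0xb2 r4=0x5b  N=0 Z=0
after  5: r0=0x31 r1=0xa9 r2=0x6a r3=0xb2 r4=0x5b  N=0 Z=0
after  6: r0=0x31 r1=0x31 r2=0x6a r3=0xb2 r4=0x5b  N=0 Z=0
-- IRQ taken; context saved, return-PC = 7 --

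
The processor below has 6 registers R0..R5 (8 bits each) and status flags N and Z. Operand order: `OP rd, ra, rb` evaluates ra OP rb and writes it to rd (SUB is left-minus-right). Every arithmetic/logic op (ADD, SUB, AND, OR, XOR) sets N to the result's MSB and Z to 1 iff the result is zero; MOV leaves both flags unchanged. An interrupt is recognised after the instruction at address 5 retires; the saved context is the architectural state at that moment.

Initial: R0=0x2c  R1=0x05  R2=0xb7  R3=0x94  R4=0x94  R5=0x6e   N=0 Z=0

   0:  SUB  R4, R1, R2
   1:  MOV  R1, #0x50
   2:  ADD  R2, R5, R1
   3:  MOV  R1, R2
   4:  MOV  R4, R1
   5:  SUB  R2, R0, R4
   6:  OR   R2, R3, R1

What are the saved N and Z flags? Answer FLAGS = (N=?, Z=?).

FLAGS = (N=0, Z=0)

after  0: R0=0x2c R1=0x05 R2=0xb7 R3=0x94 R4=0x4e R5=0x6e  N=0 Z=0
after  1: R0=0x2c R1=0x50 R2=0xb7 R3=0x94 R4=0x4e R5=0x6e  N=0 Z=0
after  2: R0=0x2c R1=0x50 R2=0xbe R3=0x94 R4=0x4e R5=0x6e  N=1 Z=0
after  3: R0=0x2c R1=0xbe R2=0xbe R3=0x94 R4=0x4e R5=0x6e  N=1 Z=0
after  4: R0=0x2c R1=0xbe R2=0xbe R3=0x94 R4=0xbe R5=0x6e  N=1 Z=0
after  5: R0=0x2c R1=0xbe R2=0x6e R3=0x94 R4=0xbe R5=0x6e  N=0 Z=0
-- IRQ taken; context saved, return-PC = 6 --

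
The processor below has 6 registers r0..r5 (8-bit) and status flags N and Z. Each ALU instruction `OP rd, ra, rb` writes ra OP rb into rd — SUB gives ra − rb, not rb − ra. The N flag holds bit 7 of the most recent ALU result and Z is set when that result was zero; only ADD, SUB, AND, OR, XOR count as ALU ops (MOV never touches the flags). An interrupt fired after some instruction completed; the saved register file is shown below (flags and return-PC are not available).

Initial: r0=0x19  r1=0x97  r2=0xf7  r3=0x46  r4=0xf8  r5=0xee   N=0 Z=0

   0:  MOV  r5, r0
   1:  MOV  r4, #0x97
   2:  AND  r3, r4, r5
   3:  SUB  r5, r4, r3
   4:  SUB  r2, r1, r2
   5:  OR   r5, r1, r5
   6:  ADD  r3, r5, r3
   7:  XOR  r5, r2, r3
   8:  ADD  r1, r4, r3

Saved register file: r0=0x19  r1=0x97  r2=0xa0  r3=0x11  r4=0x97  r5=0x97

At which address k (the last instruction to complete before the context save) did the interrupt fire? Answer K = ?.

K = 5

after  0: r0=0x19 r1=0x97 r2=0xf7 r3=0x46 r4=0xf8 r5=0x19  N=0 Z=0
after  1: r0=0x19 r1=0x97 r2=0xf7 r3=0x46 r4=0x97 r5=0x19  N=0 Z=0
after  2: r0=0x19 r1=0x97 r2=0xf7 r3=0x11 r4=0x97 r5=0x19  N=0 Z=0
after  3: r0=0x19 r1=0x97 r2=0xf7 r3=0x11 r4=0x97 r5=0x86  N=1 Z=0
after  4: r0=0x19 r1=0x97 r2=0xa0 r3=0x11 r4=0x97 r5=0x86  N=1 Z=0
after  5: r0=0x19 r1=0x97 r2=0xa0 r3=0x11 r4=0x97 r5=0x97  N=1 Z=0
-- IRQ taken; context saved, return-PC = 6 --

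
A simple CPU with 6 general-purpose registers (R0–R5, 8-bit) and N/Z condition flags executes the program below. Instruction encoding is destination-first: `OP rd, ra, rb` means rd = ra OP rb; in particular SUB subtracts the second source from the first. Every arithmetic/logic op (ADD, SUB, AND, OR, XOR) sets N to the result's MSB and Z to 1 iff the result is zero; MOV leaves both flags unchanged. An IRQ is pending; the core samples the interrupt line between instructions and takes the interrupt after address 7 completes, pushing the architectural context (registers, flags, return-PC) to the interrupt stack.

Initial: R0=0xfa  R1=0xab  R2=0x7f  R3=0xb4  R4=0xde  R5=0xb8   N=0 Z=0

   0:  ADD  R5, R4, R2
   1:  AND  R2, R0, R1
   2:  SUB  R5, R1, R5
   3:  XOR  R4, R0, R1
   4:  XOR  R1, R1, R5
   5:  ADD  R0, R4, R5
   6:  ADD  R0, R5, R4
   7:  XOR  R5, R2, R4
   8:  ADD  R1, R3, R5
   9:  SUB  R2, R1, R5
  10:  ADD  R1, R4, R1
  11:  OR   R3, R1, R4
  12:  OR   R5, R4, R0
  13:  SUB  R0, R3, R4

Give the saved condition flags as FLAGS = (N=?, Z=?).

FLAGS = (N=1, Z=0)

after  0: R0=0xfa R1=0xab R2=0x7f R3=0xb4 R4=0xde R5=0x5d  N=0 Z=0
after  1: R0=0xfa R1=0xab R2=0xaa R3=0xb4 R4=0xde R5=0x5d  N=1 Z=0
after  2: R0=0xfa R1=0xab R2=0xaa R3=0xb4 R4=0xde R5=0x4e  N=0 Z=0
after  3: R0=0xfa R1=0xab R2=0xaa R3=0xb4 R4=0x51 R5=0x4e  N=0 Z=0
after  4: R0=0xfa R1=0xe5 R2=0xaa R3=0xb4 R4=0x51 R5=0x4e  N=1 Z=0
after  5: R0=0x9f R1=0xe5 R2=0xaa R3=0xb4 R4=0x51 R5=0x4e  N=1 Z=0
after  6: R0=0x9f R1=0xe5 R2=0xaa R3=0xb4 R4=0x51 R5=0x4e  N=1 Z=0
after  7: R0=0x9f R1=0xe5 R2=0xaa R3=0xb4 R4=0x51 R5=0xfb  N=1 Z=0
-- IRQ taken; context saved, return-PC = 8 --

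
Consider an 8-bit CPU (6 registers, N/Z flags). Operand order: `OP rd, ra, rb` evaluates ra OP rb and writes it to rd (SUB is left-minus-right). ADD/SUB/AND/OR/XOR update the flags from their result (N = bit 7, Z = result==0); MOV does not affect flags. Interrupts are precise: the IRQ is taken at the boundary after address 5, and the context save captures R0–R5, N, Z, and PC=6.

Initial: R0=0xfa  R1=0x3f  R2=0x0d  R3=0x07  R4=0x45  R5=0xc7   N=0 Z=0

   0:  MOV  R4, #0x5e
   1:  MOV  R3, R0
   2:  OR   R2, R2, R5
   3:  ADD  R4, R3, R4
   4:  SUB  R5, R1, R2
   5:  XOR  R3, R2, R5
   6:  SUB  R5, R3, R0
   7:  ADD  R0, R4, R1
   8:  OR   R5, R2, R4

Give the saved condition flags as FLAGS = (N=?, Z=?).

FLAGS = (N=1, Z=0)

after  0: R0=0xfa R1=0x3f R2=0x0d R3=0x07 R4=0x5e R5=0xc7  N=0 Z=0
after  1: R0=0xfa R1=0x3f R2=0x0d R3=0xfa R4=0x5e R5=0xc7  N=0 Z=0
after  2: R0=0xfa R1=0x3f R2=0xcf R3=0xfa R4=0x5e R5=0xc7  N=1 Z=0
after  3: R0=0xfa R1=0x3f R2=0xcf R3=0xfa R4=0x58 R5=0xc7  N=0 Z=0
after  4: R0=0xfa R1=0x3f R2=0xcf R3=0xfa R4=0x58 R5=0x70  N=0 Z=0
after  5: R0=0xfa R1=0x3f R2=0xcf R3=0xbf R4=0x58 R5=0x70  N=1 Z=0
-- IRQ taken; context saved, return-PC = 6 --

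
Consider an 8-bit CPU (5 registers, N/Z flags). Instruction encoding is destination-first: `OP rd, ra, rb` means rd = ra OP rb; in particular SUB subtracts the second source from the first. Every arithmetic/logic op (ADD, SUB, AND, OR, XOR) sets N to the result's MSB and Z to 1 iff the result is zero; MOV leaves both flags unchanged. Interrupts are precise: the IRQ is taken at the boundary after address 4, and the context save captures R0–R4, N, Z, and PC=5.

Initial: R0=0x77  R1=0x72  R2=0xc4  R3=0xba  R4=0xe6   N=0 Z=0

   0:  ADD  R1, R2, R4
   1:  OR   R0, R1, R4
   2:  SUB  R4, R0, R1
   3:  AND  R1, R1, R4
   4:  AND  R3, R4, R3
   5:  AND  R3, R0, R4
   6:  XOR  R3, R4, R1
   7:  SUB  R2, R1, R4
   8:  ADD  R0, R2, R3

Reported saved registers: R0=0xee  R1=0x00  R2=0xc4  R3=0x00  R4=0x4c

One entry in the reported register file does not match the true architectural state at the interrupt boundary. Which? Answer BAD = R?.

after  0: R0=0x77 R1=0xaa R2=0xc4 R3=0xba R4=0xe6  N=1 Z=0
after  1: R0=0xee R1=0xaa R2=0xc4 R3=0xba R4=0xe6  N=1 Z=0
after  2: R0=0xee R1=0xaa R2=0xc4 R3=0xba R4=0x44  N=0 Z=0
after  3: R0=0xee R1=0x00 R2=0xc4 R3=0xba R4=0x44  N=0 Z=1
after  4: R0=0xee R1=0x00 R2=0xc4 R3=0x00 R4=0x44  N=0 Z=1
-- IRQ taken; context saved, return-PC = 5 --
mismatch: R4: reported 0x4c vs actual 0x44

BAD = R4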